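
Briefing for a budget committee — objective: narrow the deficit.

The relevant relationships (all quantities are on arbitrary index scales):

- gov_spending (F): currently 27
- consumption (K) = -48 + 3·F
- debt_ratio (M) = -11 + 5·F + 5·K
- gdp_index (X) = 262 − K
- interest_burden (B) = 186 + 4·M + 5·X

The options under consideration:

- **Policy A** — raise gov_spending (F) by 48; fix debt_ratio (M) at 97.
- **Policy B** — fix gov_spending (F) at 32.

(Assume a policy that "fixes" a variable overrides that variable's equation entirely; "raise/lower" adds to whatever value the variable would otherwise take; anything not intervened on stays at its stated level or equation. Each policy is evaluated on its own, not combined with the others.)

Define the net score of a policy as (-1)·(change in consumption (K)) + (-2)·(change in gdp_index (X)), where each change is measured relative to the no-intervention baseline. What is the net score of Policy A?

144

Baseline:
  F = 27
  K = -48 + 3·27 = 33
  X = 262 − 33 = 229
Policy A (F + 48, M := 97):
  F = 27 + 48 = 75
  K = -48 + 3·75 = 177
  X = 262 − 177 = 85
ΔK = 177 − 33 = 144; ΔX = 85 − 229 = -144
Score = (-1)·144 + (-2)·(-144) = 144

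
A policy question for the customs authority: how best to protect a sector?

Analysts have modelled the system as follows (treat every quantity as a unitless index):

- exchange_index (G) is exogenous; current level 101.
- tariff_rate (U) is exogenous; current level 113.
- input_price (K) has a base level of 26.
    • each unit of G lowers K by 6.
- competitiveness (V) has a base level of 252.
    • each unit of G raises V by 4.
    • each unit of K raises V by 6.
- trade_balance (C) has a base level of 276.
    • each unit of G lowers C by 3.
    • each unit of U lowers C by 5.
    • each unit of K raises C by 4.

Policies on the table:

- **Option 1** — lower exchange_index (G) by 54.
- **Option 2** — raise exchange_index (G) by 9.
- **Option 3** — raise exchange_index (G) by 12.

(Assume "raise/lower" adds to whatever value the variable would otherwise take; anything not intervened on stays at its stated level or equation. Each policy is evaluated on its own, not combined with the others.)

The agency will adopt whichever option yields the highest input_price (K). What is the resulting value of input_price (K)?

Option 1 (G − 54):
  G = 101 − 54 = 47
  K = 26 − 6·47 = -256
Option 2 (G + 9):
  G = 101 + 9 = 110
  K = 26 − 6·110 = -634
Option 3 (G + 12):
  G = 101 + 12 = 113
  K = 26 − 6·113 = -652
Comparing — Option 1: K=-256, Option 2: K=-634, Option 3: K=-652. Highest is -256 (Option 1).

-256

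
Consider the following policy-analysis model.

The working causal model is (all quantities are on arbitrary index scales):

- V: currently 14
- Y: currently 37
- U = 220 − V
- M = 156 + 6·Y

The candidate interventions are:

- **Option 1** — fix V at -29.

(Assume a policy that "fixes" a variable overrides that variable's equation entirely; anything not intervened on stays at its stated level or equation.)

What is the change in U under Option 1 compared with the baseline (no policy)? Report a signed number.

43

Baseline:
  V = 14
  U = 220 − 14 = 206
Option 1 (V := -29):
  V = -29
  U = 220 − (-29) = 249
Change in U: 249 − 206 = 43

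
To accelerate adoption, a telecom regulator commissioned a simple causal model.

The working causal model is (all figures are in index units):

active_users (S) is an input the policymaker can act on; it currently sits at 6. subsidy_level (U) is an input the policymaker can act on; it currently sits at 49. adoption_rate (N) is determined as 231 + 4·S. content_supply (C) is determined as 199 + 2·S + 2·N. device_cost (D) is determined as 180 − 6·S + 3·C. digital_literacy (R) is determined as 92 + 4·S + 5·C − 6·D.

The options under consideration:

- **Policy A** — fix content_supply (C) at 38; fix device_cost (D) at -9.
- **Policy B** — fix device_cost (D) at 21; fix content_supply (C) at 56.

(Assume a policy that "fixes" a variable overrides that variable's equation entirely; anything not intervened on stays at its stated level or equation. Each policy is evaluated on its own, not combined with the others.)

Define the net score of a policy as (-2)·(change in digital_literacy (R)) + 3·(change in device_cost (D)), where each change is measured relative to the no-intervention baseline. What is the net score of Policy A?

Baseline:
  S = 6
  N = 231 + 4·6 = 255
  C = 199 + 2·6 + 2·255 = 721
  D = 180 − 6·6 + 3·721 = 2307
  R = 92 + 4·6 + 5·721 − 6·2307 = -10121
Policy A (C := 38, D := -9):
  S = 6
  N = 231 + 4·6 = 255
  C = 38
  D = -9
  R = 92 + 4·6 + 5·38 − 6·(-9) = 360
ΔR = 360 − (-10121) = 10481; ΔD = -9 − 2307 = -2316
Score = (-2)·10481 + 3·(-2316) = -27910

-27910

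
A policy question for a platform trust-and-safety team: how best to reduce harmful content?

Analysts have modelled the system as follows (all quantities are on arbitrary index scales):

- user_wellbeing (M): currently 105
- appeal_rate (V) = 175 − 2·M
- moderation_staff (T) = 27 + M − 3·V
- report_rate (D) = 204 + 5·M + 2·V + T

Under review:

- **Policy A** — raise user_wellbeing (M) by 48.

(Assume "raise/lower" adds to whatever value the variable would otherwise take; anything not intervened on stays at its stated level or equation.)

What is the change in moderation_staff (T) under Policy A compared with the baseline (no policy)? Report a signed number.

Baseline:
  M = 105
  V = 175 − 2·105 = -35
  T = 27 + 105 − 3·(-35) = 237
Policy A (M + 48):
  M = 105 + 48 = 153
  V = 175 − 2·153 = -131
  T = 27 + 153 − 3·(-131) = 573
Change in T: 573 − 237 = 336

336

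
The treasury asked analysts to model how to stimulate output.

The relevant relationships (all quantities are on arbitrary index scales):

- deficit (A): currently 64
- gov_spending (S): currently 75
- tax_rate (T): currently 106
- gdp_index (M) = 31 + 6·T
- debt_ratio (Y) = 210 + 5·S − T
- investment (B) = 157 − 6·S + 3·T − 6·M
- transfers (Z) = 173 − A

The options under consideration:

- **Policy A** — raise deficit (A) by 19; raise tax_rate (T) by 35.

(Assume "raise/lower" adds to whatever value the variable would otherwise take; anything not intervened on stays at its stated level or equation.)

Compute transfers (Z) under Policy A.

Policy A (A + 19, T + 35):
  A = 64 + 19 = 83
  Z = 173 − 83 = 90

90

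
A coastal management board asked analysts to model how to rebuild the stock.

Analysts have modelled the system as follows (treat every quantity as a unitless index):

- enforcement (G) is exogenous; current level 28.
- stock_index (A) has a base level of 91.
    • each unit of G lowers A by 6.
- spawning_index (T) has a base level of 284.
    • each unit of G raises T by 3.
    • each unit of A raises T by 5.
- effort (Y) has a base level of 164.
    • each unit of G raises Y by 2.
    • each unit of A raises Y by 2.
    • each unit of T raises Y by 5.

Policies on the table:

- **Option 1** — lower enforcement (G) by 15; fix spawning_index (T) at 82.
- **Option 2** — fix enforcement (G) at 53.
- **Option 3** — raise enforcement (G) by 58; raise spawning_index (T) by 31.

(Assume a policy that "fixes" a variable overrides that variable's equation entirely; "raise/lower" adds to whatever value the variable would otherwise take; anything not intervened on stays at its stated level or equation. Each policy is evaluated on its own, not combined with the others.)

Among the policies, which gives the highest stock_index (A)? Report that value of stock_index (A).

Option 1 (G − 15, T := 82):
  G = 28 − 15 = 13
  A = 91 − 6·13 = 13
Option 2 (G := 53):
  G = 53
  A = 91 − 6·53 = -227
Option 3 (G + 58, T + 31):
  G = 28 + 58 = 86
  A = 91 − 6·86 = -425
Comparing — Option 1: A=13, Option 2: A=-227, Option 3: A=-425. Highest is 13 (Option 1).

13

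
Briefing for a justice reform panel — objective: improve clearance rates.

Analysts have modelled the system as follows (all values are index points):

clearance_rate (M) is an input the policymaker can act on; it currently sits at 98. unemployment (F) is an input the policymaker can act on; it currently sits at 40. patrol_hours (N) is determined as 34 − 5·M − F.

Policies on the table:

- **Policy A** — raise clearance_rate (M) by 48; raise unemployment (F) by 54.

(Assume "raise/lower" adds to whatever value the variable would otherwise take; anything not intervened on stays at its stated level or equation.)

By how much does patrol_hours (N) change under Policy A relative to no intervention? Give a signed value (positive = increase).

Baseline:
  M = 98
  F = 40
  N = 34 − 5·98 − 40 = -496
Policy A (M + 48, F + 54):
  M = 98 + 48 = 146
  F = 40 + 54 = 94
  N = 34 − 5·146 − 94 = -790
Change in N: -790 − (-496) = -294

-294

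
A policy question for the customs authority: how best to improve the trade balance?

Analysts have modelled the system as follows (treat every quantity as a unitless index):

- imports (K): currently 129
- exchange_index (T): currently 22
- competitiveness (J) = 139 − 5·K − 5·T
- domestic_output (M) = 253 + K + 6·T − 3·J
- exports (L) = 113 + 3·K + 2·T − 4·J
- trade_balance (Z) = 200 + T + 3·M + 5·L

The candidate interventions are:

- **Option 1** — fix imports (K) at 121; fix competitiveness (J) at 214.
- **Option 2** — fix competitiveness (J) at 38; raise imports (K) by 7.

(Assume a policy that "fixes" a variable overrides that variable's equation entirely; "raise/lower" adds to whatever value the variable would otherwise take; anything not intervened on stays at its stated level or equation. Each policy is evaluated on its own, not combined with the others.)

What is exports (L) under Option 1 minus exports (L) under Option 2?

Option 1 (K := 121, J := 214):
  K = 121
  T = 22
  J = 214
  L = 113 + 3·121 + 2·22 − 4·214 = -336
Option 2 (J := 38, K + 7):
  K = 129 + 7 = 136
  T = 22
  J = 38
  L = 113 + 3·136 + 2·22 − 4·38 = 413
L: -336 − 413 = -749

-749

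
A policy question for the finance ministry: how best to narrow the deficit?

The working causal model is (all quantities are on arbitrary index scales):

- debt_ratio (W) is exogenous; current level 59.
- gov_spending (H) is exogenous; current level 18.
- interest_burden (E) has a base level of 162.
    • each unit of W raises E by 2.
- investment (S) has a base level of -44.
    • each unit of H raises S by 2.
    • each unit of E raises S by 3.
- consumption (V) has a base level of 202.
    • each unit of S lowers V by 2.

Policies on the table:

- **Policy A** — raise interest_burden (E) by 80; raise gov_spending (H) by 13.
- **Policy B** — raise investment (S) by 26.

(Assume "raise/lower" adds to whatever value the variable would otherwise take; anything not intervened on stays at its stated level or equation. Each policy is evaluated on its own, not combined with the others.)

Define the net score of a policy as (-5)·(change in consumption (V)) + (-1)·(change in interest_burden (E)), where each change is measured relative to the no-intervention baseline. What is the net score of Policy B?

260

Baseline:
  W = 59
  H = 18
  E = 162 + 2·59 = 280
  S = -44 + 2·18 + 3·280 = 832
  V = 202 − 2·832 = -1462
Policy B (S + 26):
  W = 59
  H = 18
  E = 162 + 2·59 = 280
  S = -44 + 2·18 + 3·280 (+26 from intervention) = 858
  V = 202 − 2·858 = -1514
ΔV = -1514 − (-1462) = -52; ΔE = 280 − 280 = 0
Score = (-5)·(-52) + (-1)·0 = 260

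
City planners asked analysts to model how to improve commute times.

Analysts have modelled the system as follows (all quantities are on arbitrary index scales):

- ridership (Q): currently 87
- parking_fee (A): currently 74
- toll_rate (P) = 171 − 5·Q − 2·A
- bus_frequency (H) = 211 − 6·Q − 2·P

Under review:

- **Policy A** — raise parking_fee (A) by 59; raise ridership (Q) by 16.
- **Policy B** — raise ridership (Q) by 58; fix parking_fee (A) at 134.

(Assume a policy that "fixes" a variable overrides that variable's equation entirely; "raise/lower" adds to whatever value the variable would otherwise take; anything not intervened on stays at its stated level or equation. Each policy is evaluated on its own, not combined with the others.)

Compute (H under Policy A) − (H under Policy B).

Policy A (A + 59, Q + 16):
  Q = 87 + 16 = 103
  A = 74 + 59 = 133
  P = 171 − 5·103 − 2·133 = -610
  H = 211 − 6·103 − 2·(-610) = 813
Policy B (Q + 58, A := 134):
  Q = 87 + 58 = 145
  A = 134
  P = 171 − 5·145 − 2·134 = -822
  H = 211 − 6·145 − 2·(-822) = 985
H: 813 − 985 = -172

-172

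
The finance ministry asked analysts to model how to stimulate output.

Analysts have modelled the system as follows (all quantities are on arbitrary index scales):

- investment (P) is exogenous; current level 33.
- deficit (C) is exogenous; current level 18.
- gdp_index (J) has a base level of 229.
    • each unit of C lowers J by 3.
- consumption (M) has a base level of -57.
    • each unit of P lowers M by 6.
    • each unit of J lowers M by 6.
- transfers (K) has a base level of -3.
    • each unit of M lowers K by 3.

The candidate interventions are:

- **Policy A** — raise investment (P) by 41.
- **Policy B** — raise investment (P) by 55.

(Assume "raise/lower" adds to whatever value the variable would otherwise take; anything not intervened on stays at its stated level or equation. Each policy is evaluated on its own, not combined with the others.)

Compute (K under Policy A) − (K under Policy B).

-252

Policy A (P + 41):
  P = 33 + 41 = 74
  C = 18
  J = 229 − 3·18 = 175
  M = -57 − 6·74 − 6·175 = -1551
  K = -3 − 3·(-1551) = 4650
Policy B (P + 55):
  P = 33 + 55 = 88
  C = 18
  J = 229 − 3·18 = 175
  M = -57 − 6·88 − 6·175 = -1635
  K = -3 − 3·(-1635) = 4902
K: 4650 − 4902 = -252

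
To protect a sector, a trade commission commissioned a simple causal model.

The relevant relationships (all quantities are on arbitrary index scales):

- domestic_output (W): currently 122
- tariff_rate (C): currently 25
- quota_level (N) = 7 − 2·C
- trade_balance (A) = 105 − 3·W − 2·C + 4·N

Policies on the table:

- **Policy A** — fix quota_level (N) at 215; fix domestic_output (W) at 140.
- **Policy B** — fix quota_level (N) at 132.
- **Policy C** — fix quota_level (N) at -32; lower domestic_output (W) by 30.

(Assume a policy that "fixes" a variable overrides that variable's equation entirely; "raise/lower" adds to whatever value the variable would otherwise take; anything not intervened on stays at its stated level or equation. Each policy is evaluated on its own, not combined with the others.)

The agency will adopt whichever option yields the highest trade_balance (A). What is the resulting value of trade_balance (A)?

Policy A (N := 215, W := 140):
  W = 140
  C = 25
  N = 215
  A = 105 − 3·140 − 2·25 + 4·215 = 495
Policy B (N := 132):
  W = 122
  C = 25
  N = 132
  A = 105 − 3·122 − 2·25 + 4·132 = 217
Policy C (N := -32, W − 30):
  W = 122 − 30 = 92
  C = 25
  N = -32
  A = 105 − 3·92 − 2·25 + 4·(-32) = -349
Comparing — Policy A: A=495, Policy B: A=217, Policy C: A=-349. Highest is 495 (Policy A).

495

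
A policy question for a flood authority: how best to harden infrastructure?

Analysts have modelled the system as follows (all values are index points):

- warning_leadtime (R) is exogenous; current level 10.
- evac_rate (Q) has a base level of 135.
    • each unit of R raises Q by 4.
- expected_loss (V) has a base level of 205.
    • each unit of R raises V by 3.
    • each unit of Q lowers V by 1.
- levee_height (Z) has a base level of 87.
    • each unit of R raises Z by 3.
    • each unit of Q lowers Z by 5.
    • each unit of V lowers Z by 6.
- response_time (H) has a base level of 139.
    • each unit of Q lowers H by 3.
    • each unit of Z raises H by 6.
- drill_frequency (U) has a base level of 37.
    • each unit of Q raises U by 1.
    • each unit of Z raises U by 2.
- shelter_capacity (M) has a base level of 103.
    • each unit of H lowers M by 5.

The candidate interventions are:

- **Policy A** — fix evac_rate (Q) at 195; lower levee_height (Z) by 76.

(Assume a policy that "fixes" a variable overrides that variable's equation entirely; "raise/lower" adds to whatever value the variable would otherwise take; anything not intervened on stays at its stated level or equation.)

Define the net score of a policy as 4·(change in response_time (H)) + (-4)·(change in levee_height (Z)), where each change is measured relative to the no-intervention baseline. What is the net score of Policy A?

Baseline:
  R = 10
  Q = 135 + 4·10 = 175
  V = 205 + 3·10 − 175 = 60
  Z = 87 + 3·10 − 5·175 − 6·60 = -1118
  H = 139 − 3·175 + 6·(-1118) = -7094
Policy A (Q := 195, Z − 76):
  R = 10
  Q = 195
  V = 205 + 3·10 − 195 = 40
  Z = 87 + 3·10 − 5·195 − 6·40 (−76 from intervention) = -1174
  H = 139 − 3·195 + 6·(-1174) = -7490
ΔH = -7490 − (-7094) = -396; ΔZ = -1174 − (-1118) = -56
Score = 4·(-396) + (-4)·(-56) = -1360

-1360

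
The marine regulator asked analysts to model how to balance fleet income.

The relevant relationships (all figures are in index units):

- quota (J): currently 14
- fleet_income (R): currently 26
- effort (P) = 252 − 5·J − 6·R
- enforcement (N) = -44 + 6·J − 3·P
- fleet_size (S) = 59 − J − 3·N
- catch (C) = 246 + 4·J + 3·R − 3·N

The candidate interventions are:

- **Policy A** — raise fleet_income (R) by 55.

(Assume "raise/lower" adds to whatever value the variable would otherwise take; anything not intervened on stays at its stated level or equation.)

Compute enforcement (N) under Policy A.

952

Policy A (R + 55):
  J = 14
  R = 26 + 55 = 81
  P = 252 − 5·14 − 6·81 = -304
  N = -44 + 6·14 − 3·(-304) = 952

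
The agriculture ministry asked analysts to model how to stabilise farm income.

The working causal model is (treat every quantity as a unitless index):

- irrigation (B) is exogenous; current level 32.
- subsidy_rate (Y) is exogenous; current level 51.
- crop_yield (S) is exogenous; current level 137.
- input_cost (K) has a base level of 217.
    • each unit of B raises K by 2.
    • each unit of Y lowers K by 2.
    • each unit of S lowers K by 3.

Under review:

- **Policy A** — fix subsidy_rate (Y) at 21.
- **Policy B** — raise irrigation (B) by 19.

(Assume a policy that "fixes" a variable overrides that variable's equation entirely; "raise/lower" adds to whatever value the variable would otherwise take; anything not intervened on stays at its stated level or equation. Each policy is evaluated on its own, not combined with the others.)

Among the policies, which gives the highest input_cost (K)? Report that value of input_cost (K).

Policy A (Y := 21):
  B = 32
  Y = 21
  S = 137
  K = 217 + 2·32 − 2·21 − 3·137 = -172
Policy B (B + 19):
  B = 32 + 19 = 51
  Y = 51
  S = 137
  K = 217 + 2·51 − 2·51 − 3·137 = -194
Comparing — Policy A: K=-172, Policy B: K=-194. Highest is -172 (Policy A).

-172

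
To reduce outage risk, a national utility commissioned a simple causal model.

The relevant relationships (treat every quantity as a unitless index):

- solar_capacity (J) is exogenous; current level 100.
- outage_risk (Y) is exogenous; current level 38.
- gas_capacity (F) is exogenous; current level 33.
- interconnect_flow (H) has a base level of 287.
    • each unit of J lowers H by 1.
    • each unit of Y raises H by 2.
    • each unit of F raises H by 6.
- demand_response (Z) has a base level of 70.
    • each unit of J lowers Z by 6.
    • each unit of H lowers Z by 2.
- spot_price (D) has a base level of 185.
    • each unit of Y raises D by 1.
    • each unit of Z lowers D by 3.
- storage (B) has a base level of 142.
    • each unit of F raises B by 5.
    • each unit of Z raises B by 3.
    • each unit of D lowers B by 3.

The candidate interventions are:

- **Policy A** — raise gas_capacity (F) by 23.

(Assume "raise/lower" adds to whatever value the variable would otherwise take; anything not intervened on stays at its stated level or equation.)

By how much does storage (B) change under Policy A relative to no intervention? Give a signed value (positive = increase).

-3197

Baseline:
  J = 100
  Y = 38
  F = 33
  H = 287 − 100 + 2·38 + 6·33 = 461
  Z = 70 − 6·100 − 2·461 = -1452
  D = 185 + 38 − 3·(-1452) = 4579
  B = 142 + 5·33 + 3·(-1452) − 3·4579 = -17786
Policy A (F + 23):
  J = 100
  Y = 38
  F = 33 + 23 = 56
  H = 287 − 100 + 2·38 + 6·56 = 599
  Z = 70 − 6·100 − 2·599 = -1728
  D = 185 + 38 − 3·(-1728) = 5407
  B = 142 + 5·56 + 3·(-1728) − 3·5407 = -20983
Change in B: -20983 − (-17786) = -3197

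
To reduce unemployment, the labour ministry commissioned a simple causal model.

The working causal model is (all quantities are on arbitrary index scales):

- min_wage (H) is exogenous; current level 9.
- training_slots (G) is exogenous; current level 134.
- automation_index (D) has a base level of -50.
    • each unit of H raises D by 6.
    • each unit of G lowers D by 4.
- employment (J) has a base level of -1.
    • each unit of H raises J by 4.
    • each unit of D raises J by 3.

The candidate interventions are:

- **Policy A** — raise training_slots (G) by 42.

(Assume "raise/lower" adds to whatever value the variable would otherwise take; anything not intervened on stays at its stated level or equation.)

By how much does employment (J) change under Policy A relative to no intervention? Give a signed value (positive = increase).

Baseline:
  H = 9
  G = 134
  D = -50 + 6·9 − 4·134 = -532
  J = -1 + 4·9 + 3·(-532) = -1561
Policy A (G + 42):
  H = 9
  G = 134 + 42 = 176
  D = -50 + 6·9 − 4·176 = -700
  J = -1 + 4·9 + 3·(-700) = -2065
Change in J: -2065 − (-1561) = -504

-504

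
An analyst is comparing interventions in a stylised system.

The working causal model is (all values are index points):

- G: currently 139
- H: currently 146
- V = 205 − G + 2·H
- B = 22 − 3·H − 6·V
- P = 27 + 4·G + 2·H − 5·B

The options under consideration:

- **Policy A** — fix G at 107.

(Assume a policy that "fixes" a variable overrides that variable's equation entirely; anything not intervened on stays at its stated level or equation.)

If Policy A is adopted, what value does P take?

14527

Policy A (G := 107):
  G = 107
  H = 146
  V = 205 − 107 + 2·146 = 390
  B = 22 − 3·146 − 6·390 = -2756
  P = 27 + 4·107 + 2·146 − 5·(-2756) = 14527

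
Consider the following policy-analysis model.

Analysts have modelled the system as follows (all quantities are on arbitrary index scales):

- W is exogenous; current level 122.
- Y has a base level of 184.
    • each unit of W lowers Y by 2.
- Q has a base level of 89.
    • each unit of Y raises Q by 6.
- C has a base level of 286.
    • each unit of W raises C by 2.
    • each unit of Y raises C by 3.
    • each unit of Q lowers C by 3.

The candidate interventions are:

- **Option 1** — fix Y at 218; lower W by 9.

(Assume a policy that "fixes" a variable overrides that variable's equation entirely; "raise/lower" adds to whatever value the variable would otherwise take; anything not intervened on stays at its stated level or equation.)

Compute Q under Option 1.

Option 1 (Y := 218, W − 9):
  W = 122 − 9 = 113
  Y = 218
  Q = 89 + 6·218 = 1397

1397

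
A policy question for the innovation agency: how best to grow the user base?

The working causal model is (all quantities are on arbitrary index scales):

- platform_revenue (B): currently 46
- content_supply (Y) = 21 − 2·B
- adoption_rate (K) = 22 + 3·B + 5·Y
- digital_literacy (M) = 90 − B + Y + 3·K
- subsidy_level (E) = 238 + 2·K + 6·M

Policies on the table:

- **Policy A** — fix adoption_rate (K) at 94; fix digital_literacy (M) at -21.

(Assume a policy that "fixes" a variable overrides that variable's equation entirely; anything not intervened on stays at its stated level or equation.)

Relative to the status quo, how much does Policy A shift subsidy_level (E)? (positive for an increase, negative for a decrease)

4124

Baseline:
  B = 46
  Y = 21 − 2·46 = -71
  K = 22 + 3·46 + 5·(-71) = -195
  M = 90 − 46 + (-71) + 3·(-195) = -612
  E = 238 + 2·(-195) + 6·(-612) = -3824
Policy A (K := 94, M := -21):
  B = 46
  Y = 21 − 2·46 = -71
  K = 94
  M = -21
  E = 238 + 2·94 + 6·(-21) = 300
Change in E: 300 − (-3824) = 4124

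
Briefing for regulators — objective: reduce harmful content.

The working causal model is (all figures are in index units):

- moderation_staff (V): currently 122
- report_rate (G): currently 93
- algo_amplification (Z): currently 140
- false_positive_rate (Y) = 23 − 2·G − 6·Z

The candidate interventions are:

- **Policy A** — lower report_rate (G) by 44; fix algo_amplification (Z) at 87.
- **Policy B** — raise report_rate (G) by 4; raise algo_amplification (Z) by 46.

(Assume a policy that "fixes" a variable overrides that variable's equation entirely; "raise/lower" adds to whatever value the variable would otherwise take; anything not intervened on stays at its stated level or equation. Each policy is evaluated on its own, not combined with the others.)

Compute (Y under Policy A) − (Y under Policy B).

690

Policy A (G − 44, Z := 87):
  G = 93 − 44 = 49
  Z = 87
  Y = 23 − 2·49 − 6·87 = -597
Policy B (G + 4, Z + 46):
  G = 93 + 4 = 97
  Z = 140 + 46 = 186
  Y = 23 − 2·97 − 6·186 = -1287
Y: -597 − (-1287) = 690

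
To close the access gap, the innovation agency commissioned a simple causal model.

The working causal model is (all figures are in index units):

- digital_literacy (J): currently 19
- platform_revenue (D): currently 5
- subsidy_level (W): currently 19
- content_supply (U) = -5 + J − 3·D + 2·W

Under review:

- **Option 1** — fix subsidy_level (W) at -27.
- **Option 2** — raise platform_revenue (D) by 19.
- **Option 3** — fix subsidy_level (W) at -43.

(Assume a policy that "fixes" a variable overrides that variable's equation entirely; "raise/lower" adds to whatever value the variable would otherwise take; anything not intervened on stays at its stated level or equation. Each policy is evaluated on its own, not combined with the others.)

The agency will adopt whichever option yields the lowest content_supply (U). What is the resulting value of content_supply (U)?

-87

Option 1 (W := -27):
  J = 19
  D = 5
  W = -27
  U = -5 + 19 − 3·5 + 2·(-27) = -55
Option 2 (D + 19):
  J = 19
  D = 5 + 19 = 24
  W = 19
  U = -5 + 19 − 3·24 + 2·19 = -20
Option 3 (W := -43):
  J = 19
  D = 5
  W = -43
  U = -5 + 19 − 3·5 + 2·(-43) = -87
Comparing — Option 1: U=-55, Option 2: U=-20, Option 3: U=-87. Lowest is -87 (Option 3).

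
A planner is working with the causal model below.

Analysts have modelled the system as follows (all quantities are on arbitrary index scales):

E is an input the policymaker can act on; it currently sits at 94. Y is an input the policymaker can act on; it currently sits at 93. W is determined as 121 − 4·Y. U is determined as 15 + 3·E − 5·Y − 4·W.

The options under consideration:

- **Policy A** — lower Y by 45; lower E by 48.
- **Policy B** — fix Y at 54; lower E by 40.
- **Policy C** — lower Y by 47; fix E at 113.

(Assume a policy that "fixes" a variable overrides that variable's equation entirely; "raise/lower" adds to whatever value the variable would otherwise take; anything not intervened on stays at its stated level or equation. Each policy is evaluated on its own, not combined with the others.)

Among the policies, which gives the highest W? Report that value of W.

-63

Policy A (Y − 45, E − 48):
  Y = 93 − 45 = 48
  W = 121 − 4·48 = -71
Policy B (Y := 54, E − 40):
  Y = 54
  W = 121 − 4·54 = -95
Policy C (Y − 47, E := 113):
  Y = 93 − 47 = 46
  W = 121 − 4·46 = -63
Comparing — Policy A: W=-71, Policy B: W=-95, Policy C: W=-63. Highest is -63 (Policy C).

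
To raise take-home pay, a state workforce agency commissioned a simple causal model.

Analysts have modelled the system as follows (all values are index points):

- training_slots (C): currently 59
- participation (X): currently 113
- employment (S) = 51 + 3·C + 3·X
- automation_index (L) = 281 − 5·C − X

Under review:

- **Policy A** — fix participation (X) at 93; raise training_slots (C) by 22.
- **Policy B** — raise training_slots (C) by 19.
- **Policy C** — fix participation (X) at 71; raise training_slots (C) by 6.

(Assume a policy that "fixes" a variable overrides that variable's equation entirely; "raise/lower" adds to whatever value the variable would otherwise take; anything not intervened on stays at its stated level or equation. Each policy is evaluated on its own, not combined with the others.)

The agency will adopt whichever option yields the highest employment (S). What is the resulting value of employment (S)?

624

Policy A (X := 93, C + 22):
  C = 59 + 22 = 81
  X = 93
  S = 51 + 3·81 + 3·93 = 573
Policy B (C + 19):
  C = 59 + 19 = 78
  X = 113
  S = 51 + 3·78 + 3·113 = 624
Policy C (X := 71, C + 6):
  C = 59 + 6 = 65
  X = 71
  S = 51 + 3·65 + 3·71 = 459
Comparing — Policy A: S=573, Policy B: S=624, Policy C: S=459. Highest is 624 (Policy B).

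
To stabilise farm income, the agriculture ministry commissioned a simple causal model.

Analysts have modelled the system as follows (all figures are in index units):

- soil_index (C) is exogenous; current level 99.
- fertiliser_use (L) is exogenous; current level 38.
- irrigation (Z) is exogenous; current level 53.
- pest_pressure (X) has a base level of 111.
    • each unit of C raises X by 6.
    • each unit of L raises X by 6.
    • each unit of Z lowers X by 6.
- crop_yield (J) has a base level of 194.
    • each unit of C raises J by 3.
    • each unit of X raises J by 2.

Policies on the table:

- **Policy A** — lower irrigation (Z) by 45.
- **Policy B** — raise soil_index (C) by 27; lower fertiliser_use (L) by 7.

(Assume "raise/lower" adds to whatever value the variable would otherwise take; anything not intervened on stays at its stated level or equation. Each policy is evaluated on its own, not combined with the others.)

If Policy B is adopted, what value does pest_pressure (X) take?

735

Policy B (C + 27, L − 7):
  C = 99 + 27 = 126
  L = 38 − 7 = 31
  Z = 53
  X = 111 + 6·126 + 6·31 − 6·53 = 735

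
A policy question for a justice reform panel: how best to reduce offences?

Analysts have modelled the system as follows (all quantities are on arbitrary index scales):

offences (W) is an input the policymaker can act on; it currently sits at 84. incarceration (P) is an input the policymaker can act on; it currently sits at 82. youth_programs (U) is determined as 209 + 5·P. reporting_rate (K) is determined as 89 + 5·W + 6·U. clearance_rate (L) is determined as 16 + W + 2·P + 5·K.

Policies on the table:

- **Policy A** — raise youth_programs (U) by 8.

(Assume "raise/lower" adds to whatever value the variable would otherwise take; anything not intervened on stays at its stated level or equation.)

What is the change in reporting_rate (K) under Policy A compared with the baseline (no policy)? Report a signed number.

Baseline:
  W = 84
  P = 82
  U = 209 + 5·82 = 619
  K = 89 + 5·84 + 6·619 = 4223
Policy A (U + 8):
  W = 84
  P = 82
  U = 209 + 5·82 (+8 from intervention) = 627
  K = 89 + 5·84 + 6·627 = 4271
Change in K: 4271 − 4223 = 48

48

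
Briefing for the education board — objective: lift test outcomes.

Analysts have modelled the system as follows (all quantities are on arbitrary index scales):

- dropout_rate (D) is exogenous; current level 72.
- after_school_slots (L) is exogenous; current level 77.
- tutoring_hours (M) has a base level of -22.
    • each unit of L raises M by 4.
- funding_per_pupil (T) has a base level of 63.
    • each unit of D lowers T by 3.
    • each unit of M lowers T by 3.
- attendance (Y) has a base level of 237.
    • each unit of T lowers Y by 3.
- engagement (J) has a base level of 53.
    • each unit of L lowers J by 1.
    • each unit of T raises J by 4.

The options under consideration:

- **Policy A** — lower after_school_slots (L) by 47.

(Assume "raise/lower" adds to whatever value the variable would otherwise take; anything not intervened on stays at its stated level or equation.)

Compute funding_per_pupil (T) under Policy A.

-447

Policy A (L − 47):
  D = 72
  L = 77 − 47 = 30
  M = -22 + 4·30 = 98
  T = 63 − 3·72 − 3·98 = -447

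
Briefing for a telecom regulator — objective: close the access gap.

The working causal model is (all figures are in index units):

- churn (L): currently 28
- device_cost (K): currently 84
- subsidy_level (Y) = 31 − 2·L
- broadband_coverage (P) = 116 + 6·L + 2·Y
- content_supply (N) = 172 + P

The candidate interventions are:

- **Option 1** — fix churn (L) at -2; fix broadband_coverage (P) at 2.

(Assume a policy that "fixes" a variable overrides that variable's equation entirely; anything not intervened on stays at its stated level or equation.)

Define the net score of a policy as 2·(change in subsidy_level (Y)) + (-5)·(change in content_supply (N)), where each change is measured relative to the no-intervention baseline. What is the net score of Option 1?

Baseline:
  L = 28
  Y = 31 − 2·28 = -25
  P = 116 + 6·28 + 2·(-25) = 234
  N = 172 + 234 = 406
Option 1 (L := -2, P := 2):
  L = -2
  Y = 31 − 2·(-2) = 35
  P = 2
  N = 172 + 2 = 174
ΔY = 35 − (-25) = 60; ΔN = 174 − 406 = -232
Score = 2·60 + (-5)·(-232) = 1280

1280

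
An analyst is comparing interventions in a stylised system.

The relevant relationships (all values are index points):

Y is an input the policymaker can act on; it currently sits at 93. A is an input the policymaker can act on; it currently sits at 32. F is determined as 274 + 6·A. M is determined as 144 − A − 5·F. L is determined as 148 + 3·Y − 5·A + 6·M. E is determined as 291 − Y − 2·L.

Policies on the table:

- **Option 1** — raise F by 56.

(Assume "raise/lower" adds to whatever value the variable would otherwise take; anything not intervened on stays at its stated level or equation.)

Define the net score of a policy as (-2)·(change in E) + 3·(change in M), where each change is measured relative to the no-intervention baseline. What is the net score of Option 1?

-7560

Baseline:
  Y = 93
  A = 32
  F = 274 + 6·32 = 466
  M = 144 − 32 − 5·466 = -2218
  L = 148 + 3·93 − 5·32 + 6·(-2218) = -13041
  E = 291 − 93 − 2·(-13041) = 26280
Option 1 (F + 56):
  Y = 93
  A = 32
  F = 274 + 6·32 (+56 from intervention) = 522
  M = 144 − 32 − 5·522 = -2498
  L = 148 + 3·93 − 5·32 + 6·(-2498) = -14721
  E = 291 − 93 − 2·(-14721) = 29640
ΔE = 29640 − 26280 = 3360; ΔM = -2498 − (-2218) = -280
Score = (-2)·3360 + 3·(-280) = -7560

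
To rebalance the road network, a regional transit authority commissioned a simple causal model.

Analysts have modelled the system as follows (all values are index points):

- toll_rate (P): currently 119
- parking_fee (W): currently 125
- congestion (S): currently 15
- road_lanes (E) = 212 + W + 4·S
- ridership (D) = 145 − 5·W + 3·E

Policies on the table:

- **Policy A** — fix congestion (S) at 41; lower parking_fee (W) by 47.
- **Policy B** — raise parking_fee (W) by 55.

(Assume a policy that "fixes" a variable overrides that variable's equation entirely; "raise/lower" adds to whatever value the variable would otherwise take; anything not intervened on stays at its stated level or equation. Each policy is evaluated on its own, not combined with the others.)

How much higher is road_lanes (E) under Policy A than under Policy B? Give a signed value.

2

Policy A (S := 41, W − 47):
  W = 125 − 47 = 78
  S = 41
  E = 212 + 78 + 4·41 = 454
Policy B (W + 55):
  W = 125 + 55 = 180
  S = 15
  E = 212 + 180 + 4·15 = 452
E: 454 − 452 = 2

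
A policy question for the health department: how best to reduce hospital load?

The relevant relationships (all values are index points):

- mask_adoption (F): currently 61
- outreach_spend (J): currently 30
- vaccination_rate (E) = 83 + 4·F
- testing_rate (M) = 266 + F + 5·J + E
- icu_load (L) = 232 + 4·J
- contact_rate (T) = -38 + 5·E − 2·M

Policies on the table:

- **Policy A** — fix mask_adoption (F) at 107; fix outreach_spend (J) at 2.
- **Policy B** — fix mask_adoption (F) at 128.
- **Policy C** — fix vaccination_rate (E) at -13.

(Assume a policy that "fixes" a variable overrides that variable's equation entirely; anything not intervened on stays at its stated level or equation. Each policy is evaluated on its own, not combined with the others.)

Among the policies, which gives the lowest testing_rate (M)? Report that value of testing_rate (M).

464

Policy A (F := 107, J := 2):
  F = 107
  J = 2
  E = 83 + 4·107 = 511
  M = 266 + 107 + 5·2 + 511 = 894
Policy B (F := 128):
  F = 128
  J = 30
  E = 83 + 4·128 = 595
  M = 266 + 128 + 5·30 + 595 = 1139
Policy C (E := -13):
  F = 61
  J = 30
  E = -13
  M = 266 + 61 + 5·30 + (-13) = 464
Comparing — Policy A: M=894, Policy B: M=1139, Policy C: M=464. Lowest is 464 (Policy C).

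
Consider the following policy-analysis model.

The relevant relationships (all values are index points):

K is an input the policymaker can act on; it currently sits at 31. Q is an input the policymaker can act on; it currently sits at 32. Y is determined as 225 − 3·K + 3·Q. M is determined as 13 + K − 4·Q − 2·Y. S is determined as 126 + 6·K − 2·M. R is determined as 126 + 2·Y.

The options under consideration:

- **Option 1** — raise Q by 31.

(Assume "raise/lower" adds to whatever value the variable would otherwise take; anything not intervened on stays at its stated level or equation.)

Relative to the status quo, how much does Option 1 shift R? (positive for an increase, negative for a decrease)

186

Baseline:
  K = 31
  Q = 32
  Y = 225 − 3·31 + 3·32 = 228
  R = 126 + 2·228 = 582
Option 1 (Q + 31):
  K = 31
  Q = 32 + 31 = 63
  Y = 225 − 3·31 + 3·63 = 321
  R = 126 + 2·321 = 768
Change in R: 768 − 582 = 186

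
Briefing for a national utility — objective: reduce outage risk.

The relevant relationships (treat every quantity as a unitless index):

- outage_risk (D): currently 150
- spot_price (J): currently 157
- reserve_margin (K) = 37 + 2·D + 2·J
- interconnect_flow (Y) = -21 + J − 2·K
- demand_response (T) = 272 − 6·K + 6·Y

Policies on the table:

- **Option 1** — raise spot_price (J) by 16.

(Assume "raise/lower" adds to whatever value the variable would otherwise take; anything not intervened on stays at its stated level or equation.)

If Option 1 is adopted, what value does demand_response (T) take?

-11110

Option 1 (J + 16):
  D = 150
  J = 157 + 16 = 173
  K = 37 + 2·150 + 2·173 = 683
  Y = -21 + 173 − 2·683 = -1214
  T = 272 − 6·683 + 6·(-1214) = -11110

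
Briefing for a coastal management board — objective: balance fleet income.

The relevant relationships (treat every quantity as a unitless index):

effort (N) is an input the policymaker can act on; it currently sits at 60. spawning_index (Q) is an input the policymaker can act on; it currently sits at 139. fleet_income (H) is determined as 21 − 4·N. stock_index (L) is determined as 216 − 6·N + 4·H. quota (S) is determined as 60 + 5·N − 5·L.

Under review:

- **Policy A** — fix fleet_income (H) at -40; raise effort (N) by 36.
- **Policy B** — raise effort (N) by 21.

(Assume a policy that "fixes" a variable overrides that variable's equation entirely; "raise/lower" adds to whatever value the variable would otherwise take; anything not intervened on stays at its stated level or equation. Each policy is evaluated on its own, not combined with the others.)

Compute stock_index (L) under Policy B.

Policy B (N + 21):
  N = 60 + 21 = 81
  H = 21 − 4·81 = -303
  L = 216 − 6·81 + 4·(-303) = -1482

-1482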